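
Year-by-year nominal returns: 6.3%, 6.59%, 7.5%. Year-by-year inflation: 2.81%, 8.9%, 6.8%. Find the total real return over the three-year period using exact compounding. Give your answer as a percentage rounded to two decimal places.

1.86%

Compound the nominal returns: 1.0630 × 1.0659 × 1.0750 = 1.218031.
Compound inflation: 1.0281 × 1.0890 × 1.0680 = 1.195734.
Deflate: 1.218031 / 1.195734 = 1.018647.
Total real return = 1.018647 − 1 → 1.86%.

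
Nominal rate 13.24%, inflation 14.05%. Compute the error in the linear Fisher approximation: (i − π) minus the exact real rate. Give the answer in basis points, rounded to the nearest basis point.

Approximate: r ≈ 13.240% − 14.050% = -0.8100%
Exact: (1 + 0.1324)/(1 + 0.1405) − 1 = -0.7102%
Error = -0.8100% − (-0.7102%) = -0.0998% → -10 basis points.

-10 basis points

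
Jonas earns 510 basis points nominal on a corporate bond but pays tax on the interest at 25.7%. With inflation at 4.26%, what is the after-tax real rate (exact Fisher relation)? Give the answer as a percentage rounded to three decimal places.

After-tax nominal return = 5.1% × (1 − 0.257) = 3.7893%.
1 + r = 1.037893 / 1.04260 = 0.9954853
After-tax real rate = 0.9954853 − 1 → -0.451%.

-0.451%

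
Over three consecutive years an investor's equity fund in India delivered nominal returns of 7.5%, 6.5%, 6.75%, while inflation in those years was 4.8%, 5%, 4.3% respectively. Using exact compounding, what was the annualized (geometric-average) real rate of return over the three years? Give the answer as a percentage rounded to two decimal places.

2.12%

Compound the nominal returns: 1.0750 × 1.0650 × 1.0675 = 1.22215406.
Compound inflation: 1.0480 × 1.0500 × 1.0430 = 1.14771720.
Deflate: 1.22215406 / 1.14771720 = 1.06485645.
Annualized real rate = 1.06485645^(1/3) − 1 = 2.1168% → 2.12%.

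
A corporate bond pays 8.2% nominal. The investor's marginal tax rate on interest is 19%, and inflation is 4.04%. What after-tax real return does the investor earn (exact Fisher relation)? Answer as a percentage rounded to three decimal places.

2.501%

After-tax nominal return = 8.2% × (1 − 0.19) = 6.6420%.
1 + r = 1.06642 / 1.04040 = 1.025010
After-tax real rate = 1.025010 − 1 → 2.501%.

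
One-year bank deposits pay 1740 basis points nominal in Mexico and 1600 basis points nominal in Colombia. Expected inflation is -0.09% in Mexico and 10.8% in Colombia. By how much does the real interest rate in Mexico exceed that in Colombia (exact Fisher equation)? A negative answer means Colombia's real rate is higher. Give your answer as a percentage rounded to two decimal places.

Mexico: (1 + 0.1740)/(1 − 0.0009) − 1 = 17.5058%
Colombia: (1 + 0.1600)/(1 + 0.1080) − 1 = 4.6931%
Differential = 17.5058% − 4.6931% = 12.8126% → 12.81%.

12.81%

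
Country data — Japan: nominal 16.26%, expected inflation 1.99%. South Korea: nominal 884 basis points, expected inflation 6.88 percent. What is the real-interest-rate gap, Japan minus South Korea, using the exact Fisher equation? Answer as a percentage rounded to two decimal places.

Japan: (1 + 0.1626)/(1 + 0.0199) − 1 = 13.9916%
South Korea: (1 + 0.0884)/(1 + 0.0688) − 1 = 1.8338%
Differential = 13.9916% − 1.8338% = 12.1577% → 12.16%.

12.16%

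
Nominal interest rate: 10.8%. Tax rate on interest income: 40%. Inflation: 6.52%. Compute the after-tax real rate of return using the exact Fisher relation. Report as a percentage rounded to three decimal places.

After-tax nominal return = 10.8% × (1 − 0.4) = 6.4800%.
1 + r = 1.06480 / 1.06520 = 0.999624
After-tax real rate = 0.999624 − 1 → -0.038%.

-0.038%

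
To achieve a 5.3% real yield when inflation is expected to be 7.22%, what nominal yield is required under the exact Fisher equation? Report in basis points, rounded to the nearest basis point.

1290 basis points

(1 + i) = (1 + r)(1 + π) = 1.05300 × 1.07220 = 1.1290266
i = 1.1290266 − 1, so the required nominal rate is 1290 basis points.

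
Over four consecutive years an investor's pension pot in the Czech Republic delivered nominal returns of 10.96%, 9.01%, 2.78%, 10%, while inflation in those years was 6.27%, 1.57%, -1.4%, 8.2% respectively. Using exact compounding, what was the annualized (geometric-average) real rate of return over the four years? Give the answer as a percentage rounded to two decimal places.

4.39%

Compound the nominal returns: 1.1096 × 1.0901 × 1.0278 × 1.1000 = 1.36752126.
Compound inflation: 1.0627 × 1.0157 × 0.9860 × 1.0820 = 1.15154340.
Deflate: 1.36752126 / 1.15154340 = 1.18755512.
Annualized real rate = 1.18755512^(1/4) − 1 = 4.3911% → 4.39%.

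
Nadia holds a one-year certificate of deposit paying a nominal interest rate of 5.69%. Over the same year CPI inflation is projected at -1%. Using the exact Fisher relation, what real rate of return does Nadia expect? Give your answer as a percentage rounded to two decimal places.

6.76%

By the Fisher relation, 1 + r = (1 + i)/(1 + π).
1 + r = 1.05690 / 0.99000 = 1.067576
r = 1.067576 − 1 = 6.7576%, i.e. 6.76%.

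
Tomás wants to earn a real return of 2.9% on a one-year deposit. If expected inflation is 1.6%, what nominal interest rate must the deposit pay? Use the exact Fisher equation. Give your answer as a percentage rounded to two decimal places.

(1 + i) = (1 + r)(1 + π) = 1.02900 × 1.01600 = 1.045464
i = 1.045464 − 1, so the required nominal rate is 4.55%.

4.55%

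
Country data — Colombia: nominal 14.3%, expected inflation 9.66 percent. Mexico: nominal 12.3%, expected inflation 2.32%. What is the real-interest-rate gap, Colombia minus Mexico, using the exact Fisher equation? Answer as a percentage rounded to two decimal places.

-5.52%

Colombia: (1 + 0.1430)/(1 + 0.0966) − 1 = 4.2313%
Mexico: (1 + 0.1230)/(1 + 0.0232) − 1 = 9.7537%
Differential = 4.2313% − 9.7537% = -5.5225% → -5.52%.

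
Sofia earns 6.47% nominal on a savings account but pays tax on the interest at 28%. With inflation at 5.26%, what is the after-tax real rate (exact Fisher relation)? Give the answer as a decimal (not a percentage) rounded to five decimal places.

After-tax nominal return = 6.47% × (1 − 0.28) = 4.6584%.
1 + r = 1.046584 / 1.05260 = 0.9942846
After-tax real rate = 0.9942846 − 1 → -0.00572.

-0.00572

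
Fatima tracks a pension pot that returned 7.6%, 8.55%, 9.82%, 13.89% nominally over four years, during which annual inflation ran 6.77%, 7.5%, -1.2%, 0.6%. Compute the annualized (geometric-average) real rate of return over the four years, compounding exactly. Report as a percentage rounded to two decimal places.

6.38%

Compound the nominal returns: 1.0760 × 1.0855 × 1.0982 × 1.1389 = 1.46086180.
Compound inflation: 1.0677 × 1.0750 × 0.9880 × 1.0060 = 1.14080820.
Deflate: 1.46086180 / 1.14080820 = 1.28054988.
Annualized real rate = 1.28054988^(1/4) − 1 = 6.3773% → 6.38%.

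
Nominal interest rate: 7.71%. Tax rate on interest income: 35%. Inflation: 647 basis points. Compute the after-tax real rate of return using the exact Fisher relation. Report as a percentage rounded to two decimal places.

After-tax nominal return = 7.71% × (1 − 0.35) = 5.0115%.
1 + r = 1.050115 / 1.06470 = 0.986301
After-tax real rate = 0.986301 − 1 → -1.37%.

-1.37%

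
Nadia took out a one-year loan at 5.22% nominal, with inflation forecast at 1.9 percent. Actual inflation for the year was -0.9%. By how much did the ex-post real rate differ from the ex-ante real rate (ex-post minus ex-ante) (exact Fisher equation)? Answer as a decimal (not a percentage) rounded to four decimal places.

0.0292

Ex-ante: (1 + 0.0522)/(1 + 0.0190) − 1 = 3.2581%
Ex-post: (1 + 0.0522)/(1 − 0.0090) − 1 = 6.1756%
Difference (ex-post − ex-ante) = 2.9175% → 0.0292.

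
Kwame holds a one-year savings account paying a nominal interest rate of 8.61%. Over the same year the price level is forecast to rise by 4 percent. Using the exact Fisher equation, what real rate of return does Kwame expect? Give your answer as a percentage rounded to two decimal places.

4.43%

By the Fisher equation, 1 + r = (1 + i)/(1 + π).
1 + r = 1.08610 / 1.04000 = 1.044327
r = 1.044327 − 1 = 4.4327%, i.e. 4.43%.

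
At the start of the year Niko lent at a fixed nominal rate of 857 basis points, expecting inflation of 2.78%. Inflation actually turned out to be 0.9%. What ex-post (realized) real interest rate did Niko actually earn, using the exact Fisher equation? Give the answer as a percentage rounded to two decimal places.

Ex-post: (1 + 0.0857)/(1 + 0.0090) − 1 = 7.6016%
So the realized real rate is 7.60%.

7.60%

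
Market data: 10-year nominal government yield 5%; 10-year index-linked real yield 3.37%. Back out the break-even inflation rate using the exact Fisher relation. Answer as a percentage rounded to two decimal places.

(1 + π) = (1 + i)/(1 + r) = 1.05000 / 1.03370 = 1.015769
Break-even inflation = 1.015769 − 1 → 1.58%.

1.58%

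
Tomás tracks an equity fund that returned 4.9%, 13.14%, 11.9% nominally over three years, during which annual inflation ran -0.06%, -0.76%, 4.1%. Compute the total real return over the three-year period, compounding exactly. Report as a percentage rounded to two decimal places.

28.63%

Compound the nominal returns: 1.0490 × 1.1314 × 1.1190 = 1.328072.
Compound inflation: 0.9994 × 0.9924 × 1.0410 = 1.032469.
Deflate: 1.328072 / 1.032469 = 1.286308.
Total real return = 1.286308 − 1 → 28.63%.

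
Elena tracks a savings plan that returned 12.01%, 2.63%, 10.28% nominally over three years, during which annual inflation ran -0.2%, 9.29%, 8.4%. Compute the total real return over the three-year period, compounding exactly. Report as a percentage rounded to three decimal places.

Nominal growth factor = 1.1201 × 1.0263 × 1.1028 = 1.267733
Price-level growth factor = 0.9980 × 1.0929 × 1.0840 = 1.182334
Real growth factor = 1.267733 / 1.182334 = 1.072229
Total real return = 1.072229 − 1 → 7.223%.

7.223%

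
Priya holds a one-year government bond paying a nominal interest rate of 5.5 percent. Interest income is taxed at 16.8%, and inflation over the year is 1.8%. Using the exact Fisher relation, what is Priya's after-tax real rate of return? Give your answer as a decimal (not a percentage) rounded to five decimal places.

After-tax nominal return = 5.5% × (1 − 0.168) = 4.5760%.
1 + r = 1.04576 / 1.01800 = 1.027269
After-tax real rate = 1.027269 − 1 → 0.02727.

0.02727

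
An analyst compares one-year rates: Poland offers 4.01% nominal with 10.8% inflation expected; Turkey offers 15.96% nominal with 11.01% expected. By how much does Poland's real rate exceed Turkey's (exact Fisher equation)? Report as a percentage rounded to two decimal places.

Poland: (1 + 0.0401)/(1 + 0.1080) − 1 = -6.1282%
Turkey: (1 + 0.1596)/(1 + 0.1101) − 1 = 4.4591%
Differential = -6.1282% − 4.4591% = -10.5872% → -10.59%.

-10.59%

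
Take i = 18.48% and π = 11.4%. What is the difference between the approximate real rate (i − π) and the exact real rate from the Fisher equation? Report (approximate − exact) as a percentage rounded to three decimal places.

0.725%

Approximate: r ≈ 18.480% − 11.400% = 7.0800%
Exact: (1 + 0.1848)/(1 + 0.1140) − 1 = 6.35548%
Error = 7.0800% − 6.35548% = 0.72452% → 0.725%.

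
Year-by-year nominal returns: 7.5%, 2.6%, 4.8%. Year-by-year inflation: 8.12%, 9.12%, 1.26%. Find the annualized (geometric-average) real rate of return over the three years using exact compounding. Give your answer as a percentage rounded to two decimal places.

-1.09%

Compound the nominal returns: 1.0750 × 1.0260 × 1.0480 = 1.15589160.
Compound inflation: 1.0812 × 1.0912 × 1.0126 = 1.19467099.
Deflate: 1.15589160 / 1.19467099 = 0.96753969.
Annualized real rate = 0.96753969^(1/3) − 1 = -1.0939% → -1.09%.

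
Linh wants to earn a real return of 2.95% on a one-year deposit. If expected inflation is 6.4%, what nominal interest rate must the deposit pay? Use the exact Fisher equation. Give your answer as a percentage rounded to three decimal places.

9.539%

(1 + i) = (1 + r)(1 + π) = 1.02950 × 1.06400 = 1.095388
i = 1.095388 − 1, so the required nominal rate is 9.539%.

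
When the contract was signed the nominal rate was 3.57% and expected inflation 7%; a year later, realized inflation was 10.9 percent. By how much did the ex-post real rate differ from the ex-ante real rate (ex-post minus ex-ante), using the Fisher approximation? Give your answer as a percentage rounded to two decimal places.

-3.90%

Ex-ante: 3.57% − 7% = -3.430%
Ex-post: 3.57% − 10.9% = -7.330%
Difference (ex-post − ex-ante) = -3.9000% → -3.90%.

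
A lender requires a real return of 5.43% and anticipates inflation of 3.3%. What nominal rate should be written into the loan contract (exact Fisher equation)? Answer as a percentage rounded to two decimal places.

8.91%

(1 + i) = (1 + r)(1 + π) = 1.05430 × 1.03300 = 1.0890919
i = 1.0890919 − 1, so the required nominal rate is 8.91%.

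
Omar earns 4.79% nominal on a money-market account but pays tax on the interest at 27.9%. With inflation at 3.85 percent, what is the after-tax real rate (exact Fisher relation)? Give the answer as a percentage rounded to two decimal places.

-0.38%

After-tax nominal return = 4.79% × (1 − 0.279) = 3.45359%.
1 + r = 1.0345359 / 1.03850 = 0.996183
After-tax real rate = 0.996183 − 1 → -0.38%.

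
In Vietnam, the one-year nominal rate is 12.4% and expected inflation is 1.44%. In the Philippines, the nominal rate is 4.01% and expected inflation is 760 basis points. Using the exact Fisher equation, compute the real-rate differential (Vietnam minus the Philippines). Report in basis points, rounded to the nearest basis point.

1414 basis points

Vietnam: (1 + 0.1240)/(1 + 0.0144) − 1 = 10.8044%
The Philippines: (1 + 0.0401)/(1 + 0.0760) − 1 = -3.3364%
Differential = 10.8044% − (-3.3364%) = 14.1408% → 1414 basis points.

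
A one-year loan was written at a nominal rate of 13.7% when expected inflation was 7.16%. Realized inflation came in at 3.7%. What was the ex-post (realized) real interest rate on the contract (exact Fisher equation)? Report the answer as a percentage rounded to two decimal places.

Ex-post: (1 + 0.1370)/(1 + 0.0370) − 1 = 9.6432%
So the realized real rate is 9.64%.

9.64%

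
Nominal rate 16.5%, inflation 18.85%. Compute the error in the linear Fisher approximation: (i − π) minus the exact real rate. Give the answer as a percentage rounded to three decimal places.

Approximate: r ≈ 16.500% − 18.850% = -2.3500%
Exact: (1 + 0.1650)/(1 + 0.1885) − 1 = -1.9773%
Error = -2.3500% − (-1.9773%) = -0.3727% → -0.373%.

-0.373%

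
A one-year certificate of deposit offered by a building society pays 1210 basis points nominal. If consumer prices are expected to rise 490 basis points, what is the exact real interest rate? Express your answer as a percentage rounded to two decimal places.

6.86%

1 + r = 1.12100 / 1.04900 = 1.068637
r = 1.068637 − 1 = 6.8637%, i.e. 6.86%.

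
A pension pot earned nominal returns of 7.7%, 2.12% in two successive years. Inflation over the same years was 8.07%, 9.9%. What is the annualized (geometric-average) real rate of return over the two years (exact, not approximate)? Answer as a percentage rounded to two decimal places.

Nominal growth factor = 1.0770 × 1.0212 = 1.09983240
Price-level growth factor = 1.0807 × 1.0990 = 1.18768930
Real growth factor = 1.09983240 / 1.18768930 = 0.92602703
Annualized real rate = 0.92602703^(1/2) − 1 = -3.7697% → -3.77%.

-3.77%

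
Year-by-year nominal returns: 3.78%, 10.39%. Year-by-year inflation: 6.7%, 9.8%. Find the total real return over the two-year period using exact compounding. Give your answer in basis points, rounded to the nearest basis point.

-221 basis points

Nominal growth factor = 1.0378 × 1.1039 = 1.145627
Price-level growth factor = 1.0670 × 1.0980 = 1.171566
Real growth factor = 1.145627 / 1.171566 = 0.977860
Total real return = 0.977860 − 1 → -221 basis points.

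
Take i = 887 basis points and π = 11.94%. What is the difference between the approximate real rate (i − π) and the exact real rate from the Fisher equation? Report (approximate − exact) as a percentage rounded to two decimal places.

Approximate: r ≈ 8.870% − 11.940% = -3.0700%
Exact: (1 + 0.0887)/(1 + 0.1194) − 1 = -2.7425%
Error = -3.0700% − (-2.7425%) = -0.3275% → -0.33%.

-0.33%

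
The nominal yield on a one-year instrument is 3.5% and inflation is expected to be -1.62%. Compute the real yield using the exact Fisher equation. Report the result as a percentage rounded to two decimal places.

By the Fisher identity, 1 + r = (1 + i)/(1 + π).
1 + r = 1.03500 / 0.98380 = 1.052043
r = 1.052043 − 1 = 5.2043%, i.e. 5.20%.

5.20%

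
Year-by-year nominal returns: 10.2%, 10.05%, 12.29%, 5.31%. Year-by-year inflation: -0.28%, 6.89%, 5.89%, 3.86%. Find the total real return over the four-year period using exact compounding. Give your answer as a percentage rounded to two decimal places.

22.34%

Compound the nominal returns: 1.1020 × 1.1005 × 1.1229 × 1.0531 = 1.434110.
Compound inflation: 0.9972 × 1.0689 × 1.0589 × 1.0386 = 1.172256.
Deflate: 1.434110 / 1.172256 = 1.223375.
Total real return = 1.223375 − 1 → 22.34%.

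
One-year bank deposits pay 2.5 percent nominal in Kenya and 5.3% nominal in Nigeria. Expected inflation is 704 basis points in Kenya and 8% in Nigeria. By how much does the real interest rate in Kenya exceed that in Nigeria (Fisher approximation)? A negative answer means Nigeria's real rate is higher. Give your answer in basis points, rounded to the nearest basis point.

-184 basis points

Kenya: 2.5% − 7.04% = -4.540%
Nigeria: 5.3% − 8% = -2.700%
Differential = -1.840% → -184 basis points.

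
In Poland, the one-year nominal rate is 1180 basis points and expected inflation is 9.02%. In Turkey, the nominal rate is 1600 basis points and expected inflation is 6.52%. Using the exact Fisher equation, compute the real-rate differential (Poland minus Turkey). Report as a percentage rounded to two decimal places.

Poland: (1 + 0.1180)/(1 + 0.0902) − 1 = 2.5500%
Turkey: (1 + 0.1600)/(1 + 0.0652) − 1 = 8.8997%
Differential = 2.5500% − 8.8997% = -6.3497% → -6.35%.

-6.35%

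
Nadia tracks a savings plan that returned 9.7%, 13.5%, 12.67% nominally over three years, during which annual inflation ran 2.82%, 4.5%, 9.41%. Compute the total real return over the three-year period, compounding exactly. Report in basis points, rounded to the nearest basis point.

Compound the nominal returns: 1.0970 × 1.1350 × 1.1267 = 1.402849.
Compound inflation: 1.0282 × 1.0450 × 1.0941 = 1.175577.
Deflate: 1.402849 / 1.175577 = 1.193328.
Total real return = 1.193328 − 1 → 1933 basis points.

1933 basis points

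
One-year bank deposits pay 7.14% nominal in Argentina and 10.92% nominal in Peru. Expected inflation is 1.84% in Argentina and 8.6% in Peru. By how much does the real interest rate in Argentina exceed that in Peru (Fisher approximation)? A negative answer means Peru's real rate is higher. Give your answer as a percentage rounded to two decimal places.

Argentina: 7.14% − 1.84% = 5.300%
Peru: 10.92% − 8.6% = 2.320%
Differential = 2.980% → 2.98%.

2.98%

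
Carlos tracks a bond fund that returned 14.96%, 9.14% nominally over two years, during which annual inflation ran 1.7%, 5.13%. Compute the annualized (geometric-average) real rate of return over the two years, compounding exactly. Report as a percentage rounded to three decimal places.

Nominal growth factor = 1.1496 × 1.0914 = 1.25467344
Price-level growth factor = 1.0170 × 1.0513 = 1.06917210
Real growth factor = 1.25467344 / 1.06917210 = 1.17349998
Annualized real rate = 1.17349998^(1/2) − 1 = 8.3282% → 8.328%.

8.328%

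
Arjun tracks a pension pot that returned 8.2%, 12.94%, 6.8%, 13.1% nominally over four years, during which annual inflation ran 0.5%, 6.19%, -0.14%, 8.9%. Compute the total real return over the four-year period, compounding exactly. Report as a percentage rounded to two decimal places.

Compound the nominal returns: 1.0820 × 1.1294 × 1.0680 × 1.1310 = 1.476077.
Compound inflation: 1.0050 × 1.0619 × 0.9986 × 1.0890 = 1.160564.
Deflate: 1.476077 / 1.160564 = 1.271861.
Total real return = 1.271861 − 1 → 27.19%.

27.19%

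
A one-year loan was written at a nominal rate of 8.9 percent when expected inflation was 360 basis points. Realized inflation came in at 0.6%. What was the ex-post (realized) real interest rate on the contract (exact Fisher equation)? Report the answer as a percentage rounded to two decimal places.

Ex-post: (1 + 0.0890)/(1 + 0.0060) − 1 = 8.2505%
So the realized real rate is 8.25%.

8.25%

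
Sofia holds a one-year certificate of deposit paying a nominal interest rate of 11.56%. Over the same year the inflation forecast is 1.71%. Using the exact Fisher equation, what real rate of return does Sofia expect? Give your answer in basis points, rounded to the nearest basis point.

By the Fisher equation, 1 + r = (1 + i)/(1 + π).
1 + r = 1.11560 / 1.01710 = 1.096844
r = 1.096844 − 1 = 9.6844%, i.e. 968 basis points.

968 basis points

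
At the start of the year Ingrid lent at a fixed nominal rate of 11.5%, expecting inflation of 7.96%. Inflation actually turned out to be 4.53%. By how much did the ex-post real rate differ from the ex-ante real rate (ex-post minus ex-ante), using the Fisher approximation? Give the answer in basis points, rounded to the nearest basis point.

Ex-ante: 11.5% − 7.96% = 3.540%
Ex-post: 11.5% − 4.53% = 6.970%
Difference (ex-post − ex-ante) = 3.4300% → 343 basis points.

343 basis points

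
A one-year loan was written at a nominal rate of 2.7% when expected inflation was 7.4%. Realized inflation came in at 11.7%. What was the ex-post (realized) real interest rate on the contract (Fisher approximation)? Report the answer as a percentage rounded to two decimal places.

-9.00%

Ex-post: 2.7% − 11.7% = -9.000%
So the realized real rate is -9.00%.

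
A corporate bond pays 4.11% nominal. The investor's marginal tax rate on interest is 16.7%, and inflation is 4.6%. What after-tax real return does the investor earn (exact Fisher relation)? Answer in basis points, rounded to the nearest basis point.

After-tax nominal return = 4.11% × (1 − 0.167) = 3.42363%.
1 + r = 1.0342363 / 1.04600 = 0.988754
After-tax real rate = 0.988754 − 1 → -112 basis points.

-112 basis points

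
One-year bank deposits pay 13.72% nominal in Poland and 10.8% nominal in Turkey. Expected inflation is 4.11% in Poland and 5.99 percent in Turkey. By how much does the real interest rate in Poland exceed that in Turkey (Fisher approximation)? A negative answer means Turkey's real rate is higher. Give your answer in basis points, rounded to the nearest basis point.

Poland: 13.72% − 4.11% = 9.610%
Turkey: 10.8% − 5.99% = 4.810%
Differential = 4.800% → 480 basis points.

480 basis points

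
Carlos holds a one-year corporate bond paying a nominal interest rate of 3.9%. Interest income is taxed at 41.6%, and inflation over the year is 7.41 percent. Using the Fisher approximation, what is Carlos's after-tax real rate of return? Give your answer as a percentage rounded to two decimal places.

-5.13%

After-tax nominal return = 3.9% × (1 − 0.416) = 2.2776%.
r ≈ 2.2776% − 7.41% → -5.13%.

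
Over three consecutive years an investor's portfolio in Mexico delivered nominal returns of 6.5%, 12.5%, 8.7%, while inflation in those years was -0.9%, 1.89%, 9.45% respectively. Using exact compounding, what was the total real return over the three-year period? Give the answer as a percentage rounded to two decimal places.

17.84%

Nominal growth factor = 1.0650 × 1.1250 × 1.0870 = 1.302362
Price-level growth factor = 0.9910 × 1.0189 × 1.0945 = 1.105149
Real growth factor = 1.302362 / 1.105149 = 1.178449
Total real return = 1.178449 − 1 → 17.84%.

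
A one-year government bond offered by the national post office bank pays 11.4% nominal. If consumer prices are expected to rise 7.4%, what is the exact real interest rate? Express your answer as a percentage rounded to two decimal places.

3.72%

By the Fisher identity, 1 + r = (1 + i)/(1 + π).
1 + r = 1.11400 / 1.07400 = 1.037244
r = 1.037244 − 1 = 3.7244%, i.e. 3.72%.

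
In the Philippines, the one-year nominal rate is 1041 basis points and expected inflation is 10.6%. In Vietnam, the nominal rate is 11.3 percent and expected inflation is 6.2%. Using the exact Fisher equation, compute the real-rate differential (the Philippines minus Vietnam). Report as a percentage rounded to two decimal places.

The Philippines: (1 + 0.1041)/(1 + 0.1060) − 1 = -0.1718%
Vietnam: (1 + 0.1130)/(1 + 0.0620) − 1 = 4.8023%
Differential = -0.1718% − 4.8023% = -4.9741% → -4.97%.

-4.97%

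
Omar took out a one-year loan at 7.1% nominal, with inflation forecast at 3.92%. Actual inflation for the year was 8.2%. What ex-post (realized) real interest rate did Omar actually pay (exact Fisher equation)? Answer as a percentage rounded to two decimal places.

-1.02%

Ex-post: (1 + 0.0710)/(1 + 0.0820) − 1 = -1.0166%
So the realized real rate is -1.02%.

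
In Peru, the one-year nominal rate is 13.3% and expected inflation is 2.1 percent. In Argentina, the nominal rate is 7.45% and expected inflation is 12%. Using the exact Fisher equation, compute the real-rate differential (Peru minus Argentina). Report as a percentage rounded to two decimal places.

15.03%

Peru: (1 + 0.1330)/(1 + 0.0210) − 1 = 10.9696%
Argentina: (1 + 0.0745)/(1 + 0.1200) − 1 = -4.0625%
Differential = 10.9696% − (-4.0625%) = 15.0321% → 15.03%.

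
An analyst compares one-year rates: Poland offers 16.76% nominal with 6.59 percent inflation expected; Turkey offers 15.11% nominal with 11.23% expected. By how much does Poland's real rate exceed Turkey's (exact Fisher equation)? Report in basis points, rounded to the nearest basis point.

605 basis points

Poland: (1 + 0.1676)/(1 + 0.0659) − 1 = 9.5412%
Turkey: (1 + 0.1511)/(1 + 0.1123) − 1 = 3.4883%
Differential = 9.5412% − 3.4883% = 6.0530% → 605 basis points.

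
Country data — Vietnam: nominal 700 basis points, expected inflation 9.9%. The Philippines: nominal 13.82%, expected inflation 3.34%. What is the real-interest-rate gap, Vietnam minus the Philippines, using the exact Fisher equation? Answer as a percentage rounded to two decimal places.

Vietnam: (1 + 0.0700)/(1 + 0.0990) − 1 = -2.6388%
The Philippines: (1 + 0.1382)/(1 + 0.0334) − 1 = 10.1413%
Differential = -2.6388% − 10.1413% = -12.7800% → -12.78%.

-12.78%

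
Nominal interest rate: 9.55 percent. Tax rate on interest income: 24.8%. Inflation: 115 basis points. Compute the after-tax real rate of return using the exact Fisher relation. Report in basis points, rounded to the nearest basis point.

After-tax nominal return = 9.55% × (1 − 0.248) = 7.1816%.
1 + r = 1.071816 / 1.01150 = 1.059630
After-tax real rate = 1.059630 − 1 → 596 basis points.

596 basis points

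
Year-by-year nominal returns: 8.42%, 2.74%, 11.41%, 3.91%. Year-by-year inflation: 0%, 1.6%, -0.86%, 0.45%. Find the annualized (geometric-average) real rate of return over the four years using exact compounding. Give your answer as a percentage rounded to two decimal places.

Compound the nominal returns: 1.0842 × 1.0274 × 1.1141 × 1.0391 = 1.28952713.
Compound inflation: 1.0000 × 1.0160 × 0.9914 × 1.0045 = 1.01179508.
Deflate: 1.28952713 / 1.01179508 = 1.27449437.
Annualized real rate = 1.27449437^(1/4) − 1 = 6.2514% → 6.25%.

6.25%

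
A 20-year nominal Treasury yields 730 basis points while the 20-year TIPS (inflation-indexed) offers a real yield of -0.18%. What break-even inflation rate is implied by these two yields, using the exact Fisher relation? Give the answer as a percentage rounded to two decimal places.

(1 + π) = (1 + i)/(1 + r) = 1.07300 / 0.99820 = 1.074935
Break-even inflation = 1.074935 − 1 → 7.49%.

7.49%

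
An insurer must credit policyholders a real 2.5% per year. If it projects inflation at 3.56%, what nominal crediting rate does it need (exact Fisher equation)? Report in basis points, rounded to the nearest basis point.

615 basis points

(1 + i) = (1 + r)(1 + π) = 1.02500 × 1.03560 = 1.06149
i = 1.06149 − 1, so the required nominal rate is 615 basis points.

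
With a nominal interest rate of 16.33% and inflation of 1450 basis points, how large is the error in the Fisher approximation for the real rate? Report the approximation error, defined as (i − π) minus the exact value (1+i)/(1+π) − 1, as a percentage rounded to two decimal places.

0.23%

Approximate: r ≈ 16.330% − 14.500% = 1.8300%
Exact: (1 + 0.1633)/(1 + 0.1450) − 1 = 1.5983%
Error = 1.8300% − 1.5983% = 0.2317% → 0.23%.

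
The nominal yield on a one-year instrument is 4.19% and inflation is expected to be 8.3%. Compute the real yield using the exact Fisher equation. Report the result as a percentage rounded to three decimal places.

1 + r = 1.04190 / 1.08300 = 0.962050
r = 0.962050 − 1 = -3.7950%, i.e. -3.795%.

-3.795%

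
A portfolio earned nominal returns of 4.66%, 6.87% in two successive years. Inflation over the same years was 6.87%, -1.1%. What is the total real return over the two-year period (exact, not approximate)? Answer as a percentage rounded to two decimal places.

5.82%

Nominal growth factor = 1.0466 × 1.0687 = 1.118501
Price-level growth factor = 1.0687 × 0.9890 = 1.056944
Real growth factor = 1.118501 / 1.056944 = 1.058241
Total real return = 1.058241 − 1 → 5.82%.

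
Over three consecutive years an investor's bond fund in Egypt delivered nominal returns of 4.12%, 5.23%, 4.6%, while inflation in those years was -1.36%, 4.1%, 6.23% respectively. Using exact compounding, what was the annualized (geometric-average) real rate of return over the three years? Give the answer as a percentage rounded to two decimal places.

Nominal growth factor = 1.0412 × 1.0523 × 1.0460 = 1.14605488
Price-level growth factor = 0.9864 × 1.0410 × 1.0623 = 1.09081468
Real growth factor = 1.14605488 / 1.09081468 = 1.05064123
Annualized real rate = 1.05064123^(1/3) − 1 = 1.6603% → 1.66%.

1.66%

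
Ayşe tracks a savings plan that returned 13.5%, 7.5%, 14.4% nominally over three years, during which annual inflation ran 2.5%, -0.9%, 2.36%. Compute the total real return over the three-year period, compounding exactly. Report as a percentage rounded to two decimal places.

Nominal growth factor = 1.1350 × 1.0750 × 1.1440 = 1.395823
Price-level growth factor = 1.0250 × 0.9910 × 1.0236 = 1.039747
Real growth factor = 1.395823 / 1.039747 = 1.342464
Total real return = 1.342464 − 1 → 34.25%.

34.25%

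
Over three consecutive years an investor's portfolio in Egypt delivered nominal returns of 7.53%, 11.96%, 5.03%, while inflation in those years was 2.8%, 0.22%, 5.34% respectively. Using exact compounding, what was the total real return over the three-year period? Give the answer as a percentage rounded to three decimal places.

16.511%

Nominal growth factor = 1.0753 × 1.1196 × 1.0503 = 1.26446235
Price-level growth factor = 1.0280 × 1.0022 × 1.0534 = 1.08527757
Real growth factor = 1.26446235 / 1.08527757 = 1.16510502
Total real return = 1.16510502 − 1 → 16.511%.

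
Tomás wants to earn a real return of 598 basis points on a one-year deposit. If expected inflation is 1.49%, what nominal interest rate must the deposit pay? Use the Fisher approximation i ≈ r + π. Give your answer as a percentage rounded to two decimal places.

7.47%

i ≈ r + π = 5.98% + 1.49% = 7.47%.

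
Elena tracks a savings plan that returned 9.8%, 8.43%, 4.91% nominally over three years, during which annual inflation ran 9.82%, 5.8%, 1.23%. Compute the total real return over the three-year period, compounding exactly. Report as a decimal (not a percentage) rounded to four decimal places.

Nominal growth factor = 1.0980 × 1.0843 × 1.0491 = 1.249018
Price-level growth factor = 1.0982 × 1.0580 × 1.0123 = 1.176187
Real growth factor = 1.249018 / 1.176187 = 1.061921
Total real return = 1.061921 − 1 → 0.0619.

0.0619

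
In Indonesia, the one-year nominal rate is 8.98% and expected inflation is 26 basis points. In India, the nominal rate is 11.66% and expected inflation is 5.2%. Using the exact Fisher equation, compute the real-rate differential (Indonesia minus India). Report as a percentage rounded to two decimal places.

Indonesia: (1 + 0.0898)/(1 + 0.0026) − 1 = 8.6974%
India: (1 + 0.1166)/(1 + 0.0520) − 1 = 6.1407%
Differential = 8.6974% − 6.1407% = 2.5567% → 2.56%.

2.56%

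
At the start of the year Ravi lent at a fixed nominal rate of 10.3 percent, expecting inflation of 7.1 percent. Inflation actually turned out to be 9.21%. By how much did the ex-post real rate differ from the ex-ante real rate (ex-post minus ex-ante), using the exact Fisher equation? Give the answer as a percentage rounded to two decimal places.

-1.99%

Ex-ante: (1 + 0.1030)/(1 + 0.0710) − 1 = 2.9879%
Ex-post: (1 + 0.1030)/(1 + 0.0921) − 1 = 0.9981%
Difference (ex-post − ex-ante) = -1.9898% → -1.99%.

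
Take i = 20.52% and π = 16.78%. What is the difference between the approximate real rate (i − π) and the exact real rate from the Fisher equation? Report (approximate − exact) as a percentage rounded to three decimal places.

0.537%

Approximate: r ≈ 20.520% − 16.780% = 3.7400%
Exact: (1 + 0.2052)/(1 + 0.1678) − 1 = 3.2026%
Error = 3.7400% − 3.2026% = 0.5374% → 0.537%.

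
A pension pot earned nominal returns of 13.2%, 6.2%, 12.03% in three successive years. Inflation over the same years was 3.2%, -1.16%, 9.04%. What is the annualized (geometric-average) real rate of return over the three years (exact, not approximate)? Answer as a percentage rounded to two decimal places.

Compound the nominal returns: 1.1320 × 1.0620 × 1.1203 = 1.34680674.
Compound inflation: 1.0320 × 0.9884 × 1.0904 = 1.11223940.
Deflate: 1.34680674 / 1.11223940 = 1.21089644.
Annualized real rate = 1.21089644^(1/3) − 1 = 6.5865% → 6.59%.

6.59%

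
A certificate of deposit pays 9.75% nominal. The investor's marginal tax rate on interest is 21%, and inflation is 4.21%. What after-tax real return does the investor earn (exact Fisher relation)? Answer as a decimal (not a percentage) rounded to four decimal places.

0.0335

After-tax nominal return = 9.75% × (1 − 0.21) = 7.7025%.
1 + r = 1.077025 / 1.04210 = 1.033514
After-tax real rate = 1.033514 − 1 → 0.0335.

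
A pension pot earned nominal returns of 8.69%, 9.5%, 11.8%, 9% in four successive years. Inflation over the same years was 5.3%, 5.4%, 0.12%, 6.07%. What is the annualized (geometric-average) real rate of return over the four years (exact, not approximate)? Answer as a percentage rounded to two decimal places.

Nominal growth factor = 1.0869 × 1.0950 × 1.1180 × 1.0900 = 1.45034730
Price-level growth factor = 1.0530 × 1.0540 × 1.0012 × 1.0607 = 1.17864330
Real growth factor = 1.45034730 / 1.17864330 = 1.23052267
Annualized real rate = 1.23052267^(1/4) − 1 = 5.3228% → 5.32%.

5.32%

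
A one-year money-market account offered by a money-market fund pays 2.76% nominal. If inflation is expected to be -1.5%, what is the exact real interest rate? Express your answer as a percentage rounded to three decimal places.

By the Fisher relation, 1 + r = (1 + i)/(1 + π).
1 + r = 1.02760 / 0.98500 = 1.043249
r = 1.043249 − 1 = 4.3249%, i.e. 4.325%.

4.325%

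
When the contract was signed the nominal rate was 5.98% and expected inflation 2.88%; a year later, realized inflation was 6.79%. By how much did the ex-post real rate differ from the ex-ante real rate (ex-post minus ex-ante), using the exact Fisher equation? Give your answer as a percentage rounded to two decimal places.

-3.77%

Ex-ante: (1 + 0.0598)/(1 + 0.0288) − 1 = 3.0132%
Ex-post: (1 + 0.0598)/(1 + 0.0679) − 1 = -0.7585%
Difference (ex-post − ex-ante) = -3.7717% → -3.77%.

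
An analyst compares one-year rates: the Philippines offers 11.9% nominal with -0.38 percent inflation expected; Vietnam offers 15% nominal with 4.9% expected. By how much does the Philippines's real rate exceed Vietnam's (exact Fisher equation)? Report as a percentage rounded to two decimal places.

The Philippines: (1 + 0.1190)/(1 − 0.0038) − 1 = 12.3268%
Vietnam: (1 + 0.1500)/(1 + 0.0490) − 1 = 9.6282%
Differential = 12.3268% − 9.6282% = 2.6986% → 2.70%.

2.70%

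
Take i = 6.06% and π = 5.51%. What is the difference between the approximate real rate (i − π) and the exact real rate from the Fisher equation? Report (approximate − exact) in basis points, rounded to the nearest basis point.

Approximate: r ≈ 6.060% − 5.510% = 0.5500%
Exact: (1 + 0.0606)/(1 + 0.0551) − 1 = 0.5213%
Error = 0.5500% − 0.5213% = 0.0287% → 3 basis points.

3 basis points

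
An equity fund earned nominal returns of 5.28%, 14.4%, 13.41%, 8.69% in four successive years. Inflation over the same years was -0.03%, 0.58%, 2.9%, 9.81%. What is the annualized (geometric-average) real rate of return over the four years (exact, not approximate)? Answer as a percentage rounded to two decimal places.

6.92%

Compound the nominal returns: 1.0528 × 1.1440 × 1.1341 × 1.0869 = 1.48461157.
Compound inflation: 0.9997 × 1.0058 × 1.0290 × 1.0981 = 1.13615763.
Deflate: 1.48461157 / 1.13615763 = 1.30669506.
Annualized real rate = 1.30669506^(1/4) − 1 = 6.9162% → 6.92%.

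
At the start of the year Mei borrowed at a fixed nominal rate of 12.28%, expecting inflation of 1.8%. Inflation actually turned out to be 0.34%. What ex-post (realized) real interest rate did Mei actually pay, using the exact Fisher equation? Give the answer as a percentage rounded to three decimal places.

Ex-post: (1 + 0.1228)/(1 + 0.0034) − 1 = 11.89954%
So the realized real rate is 11.900%.

11.900%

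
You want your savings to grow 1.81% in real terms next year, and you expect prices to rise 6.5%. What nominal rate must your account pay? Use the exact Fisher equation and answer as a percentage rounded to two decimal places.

8.43%

(1 + i) = (1 + r)(1 + π) = 1.01810 × 1.06500 = 1.0842765
i = 1.0842765 − 1, so the required nominal rate is 8.43%.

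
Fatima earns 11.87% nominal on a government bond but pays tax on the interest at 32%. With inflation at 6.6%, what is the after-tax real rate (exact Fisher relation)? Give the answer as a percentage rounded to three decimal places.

1.380%

After-tax nominal return = 11.87% × (1 − 0.32) = 8.0716%.
1 + r = 1.080716 / 1.06600 = 1.0138049
After-tax real rate = 1.0138049 − 1 → 1.380%.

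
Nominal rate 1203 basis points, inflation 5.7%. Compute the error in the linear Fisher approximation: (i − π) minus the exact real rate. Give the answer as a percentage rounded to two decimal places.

Approximate: r ≈ 12.030% − 5.700% = 6.3300%
Exact: (1 + 0.1203)/(1 + 0.0570) − 1 = 5.9886%
Error = 6.3300% − 5.9886% = 0.3414% → 0.34%.

0.34%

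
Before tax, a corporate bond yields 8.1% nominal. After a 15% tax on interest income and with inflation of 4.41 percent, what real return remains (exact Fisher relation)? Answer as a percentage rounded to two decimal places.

After-tax nominal return = 8.1% × (1 − 0.15) = 6.8850%.
1 + r = 1.06885 / 1.04410 = 1.023705
After-tax real rate = 1.023705 − 1 → 2.37%.

2.37%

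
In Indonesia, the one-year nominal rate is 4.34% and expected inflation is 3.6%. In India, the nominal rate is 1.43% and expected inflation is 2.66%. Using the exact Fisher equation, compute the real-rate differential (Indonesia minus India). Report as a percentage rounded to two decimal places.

Indonesia: (1 + 0.0434)/(1 + 0.0360) − 1 = 0.7143%
India: (1 + 0.0143)/(1 + 0.0266) − 1 = -1.1981%
Differential = 0.7143% − (-1.1981%) = 1.9124% → 1.91%.

1.91%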